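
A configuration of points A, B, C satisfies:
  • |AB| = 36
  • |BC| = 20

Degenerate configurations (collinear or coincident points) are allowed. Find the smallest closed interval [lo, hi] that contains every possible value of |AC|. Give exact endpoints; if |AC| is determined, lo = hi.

|AC| ∈ [16, 56]  (≈ [16.0000, 56.0000])

|AB| ∈ {36}
|BC| ∈ {20}
|AC| ∈ [16, 56]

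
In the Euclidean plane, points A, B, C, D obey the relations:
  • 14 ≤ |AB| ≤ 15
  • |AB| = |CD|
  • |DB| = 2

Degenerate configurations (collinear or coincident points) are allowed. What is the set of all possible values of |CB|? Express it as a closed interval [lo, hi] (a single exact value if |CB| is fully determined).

|AB| ∈ [14, 15]
|BD| ∈ {2}
|CD| ∈ [14, 15]
|AD| ∈ [12, 17]
|BC| ∈ [12, 17]
|AC| ∈ [0, 32]

|CB| ∈ [12, 17]  (≈ [12.0000, 17.0000])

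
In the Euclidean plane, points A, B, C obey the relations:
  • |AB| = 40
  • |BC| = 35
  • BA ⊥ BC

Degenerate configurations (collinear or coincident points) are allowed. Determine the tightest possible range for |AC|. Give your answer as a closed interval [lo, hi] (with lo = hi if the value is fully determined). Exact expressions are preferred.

|AB| ∈ {40}
|BC| ∈ {35}
|AC| ∈ {5·√(113)}

|AC| = 5·√(113)  (≈ 53.1507)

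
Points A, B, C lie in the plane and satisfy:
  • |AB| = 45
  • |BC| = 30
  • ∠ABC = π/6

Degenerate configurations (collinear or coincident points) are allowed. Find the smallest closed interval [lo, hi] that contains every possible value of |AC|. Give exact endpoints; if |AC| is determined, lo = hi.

|AC| = 15·√(13 - 6·√(3))  (≈ 24.2225)

|AB| ∈ {45}
|BC| ∈ {30}
|AC| ∈ {15·√(13 - 6·√(3))}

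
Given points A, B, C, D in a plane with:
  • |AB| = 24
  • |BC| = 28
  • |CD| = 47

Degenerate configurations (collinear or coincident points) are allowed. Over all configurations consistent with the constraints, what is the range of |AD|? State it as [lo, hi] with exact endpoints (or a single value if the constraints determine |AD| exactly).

|AD| ∈ [0, 99]  (≈ [0.0000, 99.0000])

|AB| ∈ {24}
|BC| ∈ {28}
|CD| ∈ {47}
|AC| ∈ [4, 52]
|BD| ∈ [19, 75]
|AD| ∈ [0, 99]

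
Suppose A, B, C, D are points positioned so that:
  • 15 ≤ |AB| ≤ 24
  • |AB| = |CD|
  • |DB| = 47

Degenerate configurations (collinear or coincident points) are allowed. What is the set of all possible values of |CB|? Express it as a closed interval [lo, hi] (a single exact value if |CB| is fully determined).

|AB| ∈ [15, 24]
|BD| ∈ {47}
|CD| ∈ [15, 24]
|AD| ∈ [23, 71]
|BC| ∈ [23, 71]
|AC| ∈ [0, 95]

|CB| ∈ [23, 71]  (≈ [23.0000, 71.0000])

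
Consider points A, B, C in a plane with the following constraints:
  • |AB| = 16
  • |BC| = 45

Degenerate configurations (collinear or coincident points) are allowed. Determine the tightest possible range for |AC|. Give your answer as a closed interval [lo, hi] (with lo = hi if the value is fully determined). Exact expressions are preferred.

|AC| ∈ [29, 61]  (≈ [29.0000, 61.0000])

|AB| ∈ {16}
|BC| ∈ {45}
|AC| ∈ [29, 61]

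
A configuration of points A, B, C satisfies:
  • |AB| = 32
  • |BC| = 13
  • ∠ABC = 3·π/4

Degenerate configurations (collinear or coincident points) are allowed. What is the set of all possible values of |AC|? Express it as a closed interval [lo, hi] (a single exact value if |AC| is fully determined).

|AC| = √(416·√(2) + 1193)  (≈ 42.2056)

|AB| ∈ {32}
|BC| ∈ {13}
|AC| ∈ {√(416·√(2) + 1193)}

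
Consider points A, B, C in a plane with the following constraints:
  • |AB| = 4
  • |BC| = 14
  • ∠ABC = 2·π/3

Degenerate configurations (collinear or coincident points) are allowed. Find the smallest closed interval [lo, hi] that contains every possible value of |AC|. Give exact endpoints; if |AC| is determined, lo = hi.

|AB| ∈ {4}
|BC| ∈ {14}
|AC| ∈ {2·√(67)}

|AC| = 2·√(67)  (≈ 16.3707)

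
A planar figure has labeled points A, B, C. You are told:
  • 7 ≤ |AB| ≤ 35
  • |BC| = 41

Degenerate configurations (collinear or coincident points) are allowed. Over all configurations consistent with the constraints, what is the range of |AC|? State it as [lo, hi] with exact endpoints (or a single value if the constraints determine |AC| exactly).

|AC| ∈ [6, 76]  (≈ [6.0000, 76.0000])

|AB| ∈ [7, 35]
|BC| ∈ {41}
|AC| ∈ [6, 76]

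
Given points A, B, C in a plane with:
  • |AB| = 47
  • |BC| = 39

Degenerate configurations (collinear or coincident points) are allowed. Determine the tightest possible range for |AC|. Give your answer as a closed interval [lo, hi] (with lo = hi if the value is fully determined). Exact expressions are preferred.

|AB| ∈ {47}
|BC| ∈ {39}
|AC| ∈ [8, 86]

|AC| ∈ [8, 86]  (≈ [8.0000, 86.0000])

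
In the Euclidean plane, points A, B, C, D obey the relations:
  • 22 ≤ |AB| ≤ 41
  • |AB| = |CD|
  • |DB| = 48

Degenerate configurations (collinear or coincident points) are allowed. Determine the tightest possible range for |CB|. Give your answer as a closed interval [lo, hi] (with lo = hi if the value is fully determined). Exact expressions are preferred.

|AB| ∈ [22, 41]
|BD| ∈ {48}
|CD| ∈ [22, 41]
|AD| ∈ [7, 89]
|BC| ∈ [7, 89]
|AC| ∈ [0, 130]

|CB| ∈ [7, 89]  (≈ [7.0000, 89.0000])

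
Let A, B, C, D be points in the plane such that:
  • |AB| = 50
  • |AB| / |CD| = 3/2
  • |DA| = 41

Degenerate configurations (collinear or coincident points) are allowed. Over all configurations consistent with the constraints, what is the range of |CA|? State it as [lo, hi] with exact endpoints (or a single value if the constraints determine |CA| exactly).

|CA| ∈ [23/3, 223/3]  (≈ [7.6667, 74.3333])

|AB| ∈ {50}
|AD| ∈ {41}
|CD| ∈ {100/3}
|BD| ∈ [9, 91]
|AC| ∈ [23/3, 223/3]
|BC| ∈ [0, 373/3]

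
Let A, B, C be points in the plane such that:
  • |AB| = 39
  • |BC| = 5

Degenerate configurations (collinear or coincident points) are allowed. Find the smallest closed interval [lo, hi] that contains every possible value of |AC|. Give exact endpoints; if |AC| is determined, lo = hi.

|AB| ∈ {39}
|BC| ∈ {5}
|AC| ∈ [34, 44]

|AC| ∈ [34, 44]  (≈ [34.0000, 44.0000])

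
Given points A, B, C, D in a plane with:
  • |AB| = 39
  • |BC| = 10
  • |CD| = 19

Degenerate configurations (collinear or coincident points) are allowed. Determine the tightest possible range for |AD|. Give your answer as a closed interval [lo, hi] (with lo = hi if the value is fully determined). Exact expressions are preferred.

|AD| ∈ [10, 68]  (≈ [10.0000, 68.0000])

|AB| ∈ {39}
|BC| ∈ {10}
|CD| ∈ {19}
|AC| ∈ [29, 49]
|BD| ∈ [9, 29]
|AD| ∈ [10, 68]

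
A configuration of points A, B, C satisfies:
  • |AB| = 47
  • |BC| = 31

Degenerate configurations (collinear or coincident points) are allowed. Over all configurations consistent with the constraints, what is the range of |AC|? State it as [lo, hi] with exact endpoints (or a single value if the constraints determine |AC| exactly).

|AB| ∈ {47}
|BC| ∈ {31}
|AC| ∈ [16, 78]

|AC| ∈ [16, 78]  (≈ [16.0000, 78.0000])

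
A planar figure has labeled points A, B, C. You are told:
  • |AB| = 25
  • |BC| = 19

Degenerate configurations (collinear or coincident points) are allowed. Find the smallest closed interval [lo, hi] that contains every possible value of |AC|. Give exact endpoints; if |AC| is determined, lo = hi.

|AC| ∈ [6, 44]  (≈ [6.0000, 44.0000])

|AB| ∈ {25}
|BC| ∈ {19}
|AC| ∈ [6, 44]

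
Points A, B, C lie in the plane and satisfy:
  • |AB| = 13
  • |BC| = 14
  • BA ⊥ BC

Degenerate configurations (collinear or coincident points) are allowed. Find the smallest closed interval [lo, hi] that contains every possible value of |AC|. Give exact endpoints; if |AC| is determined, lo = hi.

|AC| = √(365)  (≈ 19.1050)

|AB| ∈ {13}
|BC| ∈ {14}
|AC| ∈ {√(365)}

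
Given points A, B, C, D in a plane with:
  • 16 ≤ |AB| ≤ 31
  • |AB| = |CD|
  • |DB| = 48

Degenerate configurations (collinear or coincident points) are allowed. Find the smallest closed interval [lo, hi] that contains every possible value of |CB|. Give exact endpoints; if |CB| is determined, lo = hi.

|AB| ∈ [16, 31]
|BD| ∈ {48}
|CD| ∈ [16, 31]
|AD| ∈ [17, 79]
|BC| ∈ [17, 79]
|AC| ∈ [0, 110]

|CB| ∈ [17, 79]  (≈ [17.0000, 79.0000])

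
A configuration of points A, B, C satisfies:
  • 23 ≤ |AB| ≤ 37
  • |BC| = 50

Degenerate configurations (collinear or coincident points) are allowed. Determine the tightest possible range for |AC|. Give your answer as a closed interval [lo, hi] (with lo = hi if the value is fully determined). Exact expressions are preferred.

|AB| ∈ [23, 37]
|BC| ∈ {50}
|AC| ∈ [13, 87]

|AC| ∈ [13, 87]  (≈ [13.0000, 87.0000])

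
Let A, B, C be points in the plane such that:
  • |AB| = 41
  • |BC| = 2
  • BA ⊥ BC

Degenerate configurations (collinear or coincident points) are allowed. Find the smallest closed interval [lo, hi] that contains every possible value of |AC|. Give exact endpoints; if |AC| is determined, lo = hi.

|AC| = √(1685)  (≈ 41.0488)

|AB| ∈ {41}
|BC| ∈ {2}
|AC| ∈ {√(1685)}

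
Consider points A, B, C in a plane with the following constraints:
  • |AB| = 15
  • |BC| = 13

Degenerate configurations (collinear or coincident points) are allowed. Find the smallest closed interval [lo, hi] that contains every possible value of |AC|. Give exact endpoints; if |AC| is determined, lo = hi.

|AB| ∈ {15}
|BC| ∈ {13}
|AC| ∈ [2, 28]

|AC| ∈ [2, 28]  (≈ [2.0000, 28.0000])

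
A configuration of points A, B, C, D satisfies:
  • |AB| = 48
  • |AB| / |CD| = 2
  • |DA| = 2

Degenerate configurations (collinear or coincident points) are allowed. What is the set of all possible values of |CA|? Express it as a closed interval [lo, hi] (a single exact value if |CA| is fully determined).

|CA| ∈ [22, 26]  (≈ [22.0000, 26.0000])

|AB| ∈ {48}
|AD| ∈ {2}
|CD| ∈ {24}
|BD| ∈ [46, 50]
|AC| ∈ [22, 26]
|BC| ∈ [22, 74]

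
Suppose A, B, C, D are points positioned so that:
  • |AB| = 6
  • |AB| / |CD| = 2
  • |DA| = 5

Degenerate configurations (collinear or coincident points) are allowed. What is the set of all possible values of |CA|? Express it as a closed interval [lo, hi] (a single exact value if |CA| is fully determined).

|AB| ∈ {6}
|AD| ∈ {5}
|CD| ∈ {3}
|BD| ∈ [1, 11]
|AC| ∈ [2, 8]
|BC| ∈ [0, 14]

|CA| ∈ [2, 8]  (≈ [2.0000, 8.0000])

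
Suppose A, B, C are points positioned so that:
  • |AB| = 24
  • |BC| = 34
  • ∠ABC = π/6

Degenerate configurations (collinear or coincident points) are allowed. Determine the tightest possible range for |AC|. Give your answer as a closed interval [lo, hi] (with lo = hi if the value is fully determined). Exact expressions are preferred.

|AC| = 2·√(433 - 204·√(3))  (≈ 17.8507)

|AB| ∈ {24}
|BC| ∈ {34}
|AC| ∈ {2·√(433 - 204·√(3))}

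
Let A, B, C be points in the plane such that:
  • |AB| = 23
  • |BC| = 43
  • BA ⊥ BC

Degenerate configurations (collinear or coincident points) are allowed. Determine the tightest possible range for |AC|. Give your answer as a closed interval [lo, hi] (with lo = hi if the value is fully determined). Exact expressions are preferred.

|AC| = √(2378)  (≈ 48.7647)

|AB| ∈ {23}
|BC| ∈ {43}
|AC| ∈ {√(2378)}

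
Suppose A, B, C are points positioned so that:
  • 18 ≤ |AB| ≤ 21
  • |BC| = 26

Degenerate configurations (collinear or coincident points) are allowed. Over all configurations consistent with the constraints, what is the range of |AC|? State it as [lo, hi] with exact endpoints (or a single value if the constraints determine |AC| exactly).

|AC| ∈ [5, 47]  (≈ [5.0000, 47.0000])

|AB| ∈ [18, 21]
|BC| ∈ {26}
|AC| ∈ [5, 47]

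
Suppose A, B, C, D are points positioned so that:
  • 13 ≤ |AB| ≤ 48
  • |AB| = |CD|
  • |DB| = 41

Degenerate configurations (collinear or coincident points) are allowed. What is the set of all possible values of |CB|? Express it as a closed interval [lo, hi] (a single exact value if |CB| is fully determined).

|CB| ∈ [0, 89]  (≈ [0.0000, 89.0000])

|AB| ∈ [13, 48]
|BD| ∈ {41}
|CD| ∈ [13, 48]
|AD| ∈ [0, 89]
|BC| ∈ [0, 89]
|AC| ∈ [0, 137]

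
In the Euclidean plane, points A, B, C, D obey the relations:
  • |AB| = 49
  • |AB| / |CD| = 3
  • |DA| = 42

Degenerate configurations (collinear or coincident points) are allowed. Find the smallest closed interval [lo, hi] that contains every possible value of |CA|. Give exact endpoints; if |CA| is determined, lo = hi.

|AB| ∈ {49}
|AD| ∈ {42}
|CD| ∈ {49/3}
|BD| ∈ [7, 91]
|AC| ∈ [77/3, 175/3]
|BC| ∈ [0, 322/3]

|CA| ∈ [77/3, 175/3]  (≈ [25.6667, 58.3333])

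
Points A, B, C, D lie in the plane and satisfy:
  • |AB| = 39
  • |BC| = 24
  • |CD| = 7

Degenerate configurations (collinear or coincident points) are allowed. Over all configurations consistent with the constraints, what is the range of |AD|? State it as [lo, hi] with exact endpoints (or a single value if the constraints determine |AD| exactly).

|AD| ∈ [8, 70]  (≈ [8.0000, 70.0000])

|AB| ∈ {39}
|BC| ∈ {24}
|CD| ∈ {7}
|AC| ∈ [15, 63]
|BD| ∈ [17, 31]
|AD| ∈ [8, 70]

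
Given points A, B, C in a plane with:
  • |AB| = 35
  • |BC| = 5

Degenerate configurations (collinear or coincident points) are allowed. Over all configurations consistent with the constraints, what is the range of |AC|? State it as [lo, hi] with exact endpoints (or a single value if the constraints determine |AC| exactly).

|AC| ∈ [30, 40]  (≈ [30.0000, 40.0000])

|AB| ∈ {35}
|BC| ∈ {5}
|AC| ∈ [30, 40]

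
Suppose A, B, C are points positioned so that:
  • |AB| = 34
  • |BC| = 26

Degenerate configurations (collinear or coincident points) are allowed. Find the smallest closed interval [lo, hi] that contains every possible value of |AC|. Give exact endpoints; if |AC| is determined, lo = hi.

|AB| ∈ {34}
|BC| ∈ {26}
|AC| ∈ [8, 60]

|AC| ∈ [8, 60]  (≈ [8.0000, 60.0000])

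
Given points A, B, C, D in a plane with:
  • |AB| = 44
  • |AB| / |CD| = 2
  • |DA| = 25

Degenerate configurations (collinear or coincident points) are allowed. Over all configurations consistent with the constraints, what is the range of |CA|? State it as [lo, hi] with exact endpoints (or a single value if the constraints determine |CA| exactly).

|AB| ∈ {44}
|AD| ∈ {25}
|CD| ∈ {22}
|BD| ∈ [19, 69]
|AC| ∈ [3, 47]
|BC| ∈ [0, 91]

|CA| ∈ [3, 47]  (≈ [3.0000, 47.0000])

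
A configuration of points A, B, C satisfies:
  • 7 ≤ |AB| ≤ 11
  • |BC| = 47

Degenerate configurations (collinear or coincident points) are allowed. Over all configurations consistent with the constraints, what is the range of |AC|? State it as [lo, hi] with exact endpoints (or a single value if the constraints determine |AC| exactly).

|AB| ∈ [7, 11]
|BC| ∈ {47}
|AC| ∈ [36, 58]

|AC| ∈ [36, 58]  (≈ [36.0000, 58.0000])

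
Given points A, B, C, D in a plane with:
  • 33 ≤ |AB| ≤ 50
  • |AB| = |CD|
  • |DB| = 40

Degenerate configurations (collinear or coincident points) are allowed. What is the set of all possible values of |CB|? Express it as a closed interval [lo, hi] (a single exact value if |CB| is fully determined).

|CB| ∈ [0, 90]  (≈ [0.0000, 90.0000])

|AB| ∈ [33, 50]
|BD| ∈ {40}
|CD| ∈ [33, 50]
|AD| ∈ [0, 90]
|BC| ∈ [0, 90]
|AC| ∈ [0, 140]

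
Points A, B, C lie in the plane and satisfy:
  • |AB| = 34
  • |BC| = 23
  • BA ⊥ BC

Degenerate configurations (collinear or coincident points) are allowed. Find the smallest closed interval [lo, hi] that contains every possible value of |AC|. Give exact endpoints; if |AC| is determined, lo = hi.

|AC| = √(1685)  (≈ 41.0488)

|AB| ∈ {34}
|BC| ∈ {23}
|AC| ∈ {√(1685)}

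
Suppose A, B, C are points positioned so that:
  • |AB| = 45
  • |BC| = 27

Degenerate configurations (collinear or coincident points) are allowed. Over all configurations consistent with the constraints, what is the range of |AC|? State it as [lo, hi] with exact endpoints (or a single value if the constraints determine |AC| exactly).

|AB| ∈ {45}
|BC| ∈ {27}
|AC| ∈ [18, 72]

|AC| ∈ [18, 72]  (≈ [18.0000, 72.0000])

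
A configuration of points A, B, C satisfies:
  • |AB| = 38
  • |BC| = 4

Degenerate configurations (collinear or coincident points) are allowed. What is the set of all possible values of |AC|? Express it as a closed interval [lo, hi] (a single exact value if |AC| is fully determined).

|AB| ∈ {38}
|BC| ∈ {4}
|AC| ∈ [34, 42]

|AC| ∈ [34, 42]  (≈ [34.0000, 42.0000])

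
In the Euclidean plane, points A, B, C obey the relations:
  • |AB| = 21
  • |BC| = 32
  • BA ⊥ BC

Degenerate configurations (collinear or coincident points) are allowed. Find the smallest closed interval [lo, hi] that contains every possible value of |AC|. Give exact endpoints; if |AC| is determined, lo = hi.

|AC| = √(1465)  (≈ 38.2753)

|AB| ∈ {21}
|BC| ∈ {32}
|AC| ∈ {√(1465)}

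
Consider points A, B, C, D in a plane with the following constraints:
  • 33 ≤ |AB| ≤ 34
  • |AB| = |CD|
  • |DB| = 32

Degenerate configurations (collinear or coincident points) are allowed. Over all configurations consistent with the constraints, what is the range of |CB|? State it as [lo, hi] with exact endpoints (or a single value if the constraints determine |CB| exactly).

|AB| ∈ [33, 34]
|BD| ∈ {32}
|CD| ∈ [33, 34]
|AD| ∈ [1, 66]
|BC| ∈ [1, 66]
|AC| ∈ [0, 100]

|CB| ∈ [1, 66]  (≈ [1.0000, 66.0000])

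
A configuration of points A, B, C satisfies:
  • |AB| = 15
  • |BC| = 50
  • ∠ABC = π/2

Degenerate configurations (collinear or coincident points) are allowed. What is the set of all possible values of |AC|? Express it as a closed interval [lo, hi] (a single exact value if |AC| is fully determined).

|AC| = 5·√(109)  (≈ 52.2015)

|AB| ∈ {15}
|BC| ∈ {50}
|AC| ∈ {5·√(109)}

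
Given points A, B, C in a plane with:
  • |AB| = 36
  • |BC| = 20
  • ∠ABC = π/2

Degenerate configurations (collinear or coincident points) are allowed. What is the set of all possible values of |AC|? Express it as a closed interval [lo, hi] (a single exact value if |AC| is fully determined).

|AB| ∈ {36}
|BC| ∈ {20}
|AC| ∈ {4·√(106)}

|AC| = 4·√(106)  (≈ 41.1825)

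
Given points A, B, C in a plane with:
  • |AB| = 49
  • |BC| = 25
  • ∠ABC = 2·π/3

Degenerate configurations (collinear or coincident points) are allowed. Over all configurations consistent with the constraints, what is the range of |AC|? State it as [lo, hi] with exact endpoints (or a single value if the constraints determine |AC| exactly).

|AB| ∈ {49}
|BC| ∈ {25}
|AC| ∈ {√(4251)}

|AC| = √(4251)  (≈ 65.1997)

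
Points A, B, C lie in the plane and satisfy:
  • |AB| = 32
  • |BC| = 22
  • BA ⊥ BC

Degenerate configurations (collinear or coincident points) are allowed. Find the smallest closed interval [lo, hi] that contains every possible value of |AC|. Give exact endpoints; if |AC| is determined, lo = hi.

|AB| ∈ {32}
|BC| ∈ {22}
|AC| ∈ {2·√(377)}

|AC| = 2·√(377)  (≈ 38.8330)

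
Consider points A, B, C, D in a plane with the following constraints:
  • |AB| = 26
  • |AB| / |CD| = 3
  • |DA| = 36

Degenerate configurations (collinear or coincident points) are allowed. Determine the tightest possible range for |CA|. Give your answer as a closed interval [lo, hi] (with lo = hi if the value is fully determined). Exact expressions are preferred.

|CA| ∈ [82/3, 134/3]  (≈ [27.3333, 44.6667])

|AB| ∈ {26}
|AD| ∈ {36}
|CD| ∈ {26/3}
|BD| ∈ [10, 62]
|AC| ∈ [82/3, 134/3]
|BC| ∈ [4/3, 212/3]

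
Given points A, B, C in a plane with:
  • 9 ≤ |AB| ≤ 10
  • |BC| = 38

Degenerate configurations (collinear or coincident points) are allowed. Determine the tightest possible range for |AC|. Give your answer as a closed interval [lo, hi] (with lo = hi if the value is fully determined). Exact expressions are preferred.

|AC| ∈ [28, 48]  (≈ [28.0000, 48.0000])

|AB| ∈ [9, 10]
|BC| ∈ {38}
|AC| ∈ [28, 48]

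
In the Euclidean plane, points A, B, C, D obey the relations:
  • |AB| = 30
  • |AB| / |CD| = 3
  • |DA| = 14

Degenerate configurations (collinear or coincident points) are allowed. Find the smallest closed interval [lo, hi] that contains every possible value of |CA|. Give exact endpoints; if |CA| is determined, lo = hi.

|CA| ∈ [4, 24]  (≈ [4.0000, 24.0000])

|AB| ∈ {30}
|AD| ∈ {14}
|CD| ∈ {10}
|BD| ∈ [16, 44]
|AC| ∈ [4, 24]
|BC| ∈ [6, 54]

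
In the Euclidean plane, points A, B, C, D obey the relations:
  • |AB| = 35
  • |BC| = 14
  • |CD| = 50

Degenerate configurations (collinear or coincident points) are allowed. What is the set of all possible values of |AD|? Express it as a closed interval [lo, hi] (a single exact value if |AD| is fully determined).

|AB| ∈ {35}
|BC| ∈ {14}
|CD| ∈ {50}
|AC| ∈ [21, 49]
|BD| ∈ [36, 64]
|AD| ∈ [1, 99]

|AD| ∈ [1, 99]  (≈ [1.0000, 99.0000])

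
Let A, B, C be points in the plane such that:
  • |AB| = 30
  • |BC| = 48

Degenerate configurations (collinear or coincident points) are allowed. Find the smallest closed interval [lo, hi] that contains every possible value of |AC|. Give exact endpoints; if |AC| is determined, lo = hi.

|AB| ∈ {30}
|BC| ∈ {48}
|AC| ∈ [18, 78]

|AC| ∈ [18, 78]  (≈ [18.0000, 78.0000])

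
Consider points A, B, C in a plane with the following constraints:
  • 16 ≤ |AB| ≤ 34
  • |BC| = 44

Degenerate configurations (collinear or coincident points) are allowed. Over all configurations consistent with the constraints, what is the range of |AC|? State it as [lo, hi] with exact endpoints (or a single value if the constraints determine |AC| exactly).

|AB| ∈ [16, 34]
|BC| ∈ {44}
|AC| ∈ [10, 78]

|AC| ∈ [10, 78]  (≈ [10.0000, 78.0000])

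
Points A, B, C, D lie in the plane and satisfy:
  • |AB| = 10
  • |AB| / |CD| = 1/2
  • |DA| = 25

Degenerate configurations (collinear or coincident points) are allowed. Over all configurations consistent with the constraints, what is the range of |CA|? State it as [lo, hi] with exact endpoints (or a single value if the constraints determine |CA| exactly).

|CA| ∈ [5, 45]  (≈ [5.0000, 45.0000])

|AB| ∈ {10}
|AD| ∈ {25}
|CD| ∈ {20}
|BD| ∈ [15, 35]
|AC| ∈ [5, 45]
|BC| ∈ [0, 55]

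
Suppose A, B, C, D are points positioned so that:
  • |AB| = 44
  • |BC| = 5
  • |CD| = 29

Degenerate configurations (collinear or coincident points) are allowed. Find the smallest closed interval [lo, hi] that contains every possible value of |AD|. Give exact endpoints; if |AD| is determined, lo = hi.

|AB| ∈ {44}
|BC| ∈ {5}
|CD| ∈ {29}
|AC| ∈ [39, 49]
|BD| ∈ [24, 34]
|AD| ∈ [10, 78]

|AD| ∈ [10, 78]  (≈ [10.0000, 78.0000])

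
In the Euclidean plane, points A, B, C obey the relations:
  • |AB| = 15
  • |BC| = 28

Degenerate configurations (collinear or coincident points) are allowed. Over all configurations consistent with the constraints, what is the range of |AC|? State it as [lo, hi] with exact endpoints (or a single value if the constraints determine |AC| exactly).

|AB| ∈ {15}
|BC| ∈ {28}
|AC| ∈ [13, 43]

|AC| ∈ [13, 43]  (≈ [13.0000, 43.0000])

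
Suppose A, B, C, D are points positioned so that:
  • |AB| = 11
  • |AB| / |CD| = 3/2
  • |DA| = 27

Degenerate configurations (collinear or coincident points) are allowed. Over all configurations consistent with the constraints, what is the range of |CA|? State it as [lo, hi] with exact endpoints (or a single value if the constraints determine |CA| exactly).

|CA| ∈ [59/3, 103/3]  (≈ [19.6667, 34.3333])

|AB| ∈ {11}
|AD| ∈ {27}
|CD| ∈ {22/3}
|BD| ∈ [16, 38]
|AC| ∈ [59/3, 103/3]
|BC| ∈ [26/3, 136/3]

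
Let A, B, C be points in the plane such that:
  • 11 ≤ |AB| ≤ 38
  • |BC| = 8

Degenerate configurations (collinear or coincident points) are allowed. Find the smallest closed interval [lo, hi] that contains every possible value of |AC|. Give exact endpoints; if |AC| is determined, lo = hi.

|AB| ∈ [11, 38]
|BC| ∈ {8}
|AC| ∈ [3, 46]

|AC| ∈ [3, 46]  (≈ [3.0000, 46.0000])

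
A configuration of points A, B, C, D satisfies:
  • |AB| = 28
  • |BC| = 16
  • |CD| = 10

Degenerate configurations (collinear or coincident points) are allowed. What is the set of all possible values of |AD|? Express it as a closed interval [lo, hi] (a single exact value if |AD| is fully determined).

|AD| ∈ [2, 54]  (≈ [2.0000, 54.0000])

|AB| ∈ {28}
|BC| ∈ {16}
|CD| ∈ {10}
|AC| ∈ [12, 44]
|BD| ∈ [6, 26]
|AD| ∈ [2, 54]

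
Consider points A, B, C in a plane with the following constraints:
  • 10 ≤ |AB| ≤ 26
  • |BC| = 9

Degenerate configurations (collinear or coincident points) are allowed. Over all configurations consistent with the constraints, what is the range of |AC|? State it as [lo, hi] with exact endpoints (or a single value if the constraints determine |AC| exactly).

|AB| ∈ [10, 26]
|BC| ∈ {9}
|AC| ∈ [1, 35]

|AC| ∈ [1, 35]  (≈ [1.0000, 35.0000])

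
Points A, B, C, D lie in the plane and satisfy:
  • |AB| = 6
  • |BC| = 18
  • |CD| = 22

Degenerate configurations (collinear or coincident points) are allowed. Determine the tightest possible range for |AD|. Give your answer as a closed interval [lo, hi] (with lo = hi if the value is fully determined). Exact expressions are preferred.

|AD| ∈ [0, 46]  (≈ [0.0000, 46.0000])

|AB| ∈ {6}
|BC| ∈ {18}
|CD| ∈ {22}
|AC| ∈ [12, 24]
|BD| ∈ [4, 40]
|AD| ∈ [0, 46]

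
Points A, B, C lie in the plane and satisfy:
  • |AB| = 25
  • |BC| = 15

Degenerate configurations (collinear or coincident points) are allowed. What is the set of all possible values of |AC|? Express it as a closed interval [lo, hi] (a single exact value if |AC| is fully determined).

|AC| ∈ [10, 40]  (≈ [10.0000, 40.0000])

|AB| ∈ {25}
|BC| ∈ {15}
|AC| ∈ [10, 40]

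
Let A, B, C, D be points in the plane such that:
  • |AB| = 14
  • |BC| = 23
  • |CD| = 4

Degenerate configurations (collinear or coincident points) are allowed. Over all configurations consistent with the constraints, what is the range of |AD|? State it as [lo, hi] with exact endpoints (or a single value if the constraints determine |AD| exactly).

|AB| ∈ {14}
|BC| ∈ {23}
|CD| ∈ {4}
|AC| ∈ [9, 37]
|BD| ∈ [19, 27]
|AD| ∈ [5, 41]

|AD| ∈ [5, 41]  (≈ [5.0000, 41.0000])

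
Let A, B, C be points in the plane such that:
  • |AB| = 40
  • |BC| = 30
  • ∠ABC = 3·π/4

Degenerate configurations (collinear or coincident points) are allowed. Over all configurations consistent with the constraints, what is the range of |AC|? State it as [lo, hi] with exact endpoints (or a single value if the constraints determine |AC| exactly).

|AC| = 10·√(12·√(2) + 25)  (≈ 64.7847)

|AB| ∈ {40}
|BC| ∈ {30}
|AC| ∈ {10·√(12·√(2) + 25)}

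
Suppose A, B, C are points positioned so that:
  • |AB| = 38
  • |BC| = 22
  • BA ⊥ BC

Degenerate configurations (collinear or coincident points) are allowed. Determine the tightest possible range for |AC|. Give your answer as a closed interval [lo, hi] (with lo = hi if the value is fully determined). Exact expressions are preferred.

|AC| = 2·√(482)  (≈ 43.9090)

|AB| ∈ {38}
|BC| ∈ {22}
|AC| ∈ {2·√(482)}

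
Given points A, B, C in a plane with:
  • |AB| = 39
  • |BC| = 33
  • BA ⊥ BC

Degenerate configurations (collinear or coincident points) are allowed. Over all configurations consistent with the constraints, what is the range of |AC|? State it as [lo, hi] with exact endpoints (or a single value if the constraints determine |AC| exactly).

|AB| ∈ {39}
|BC| ∈ {33}
|AC| ∈ {3·√(290)}

|AC| = 3·√(290)  (≈ 51.0882)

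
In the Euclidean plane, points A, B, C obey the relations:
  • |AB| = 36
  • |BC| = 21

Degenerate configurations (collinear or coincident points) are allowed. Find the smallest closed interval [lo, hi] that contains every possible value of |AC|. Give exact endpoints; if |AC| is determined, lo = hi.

|AB| ∈ {36}
|BC| ∈ {21}
|AC| ∈ [15, 57]

|AC| ∈ [15, 57]  (≈ [15.0000, 57.0000])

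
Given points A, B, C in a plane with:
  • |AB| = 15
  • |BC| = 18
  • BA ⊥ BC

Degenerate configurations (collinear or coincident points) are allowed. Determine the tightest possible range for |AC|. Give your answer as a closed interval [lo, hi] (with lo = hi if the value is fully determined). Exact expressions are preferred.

|AC| = 3·√(61)  (≈ 23.4307)

|AB| ∈ {15}
|BC| ∈ {18}
|AC| ∈ {3·√(61)}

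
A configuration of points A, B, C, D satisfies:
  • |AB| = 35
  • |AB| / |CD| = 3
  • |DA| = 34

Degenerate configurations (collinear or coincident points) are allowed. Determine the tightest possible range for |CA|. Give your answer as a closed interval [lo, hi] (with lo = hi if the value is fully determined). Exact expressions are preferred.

|AB| ∈ {35}
|AD| ∈ {34}
|CD| ∈ {35/3}
|BD| ∈ [1, 69]
|AC| ∈ [67/3, 137/3]
|BC| ∈ [0, 242/3]

|CA| ∈ [67/3, 137/3]  (≈ [22.3333, 45.6667])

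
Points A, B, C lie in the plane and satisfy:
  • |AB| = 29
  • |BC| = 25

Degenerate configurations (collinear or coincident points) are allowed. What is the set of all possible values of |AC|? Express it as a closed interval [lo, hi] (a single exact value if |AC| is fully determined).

|AC| ∈ [4, 54]  (≈ [4.0000, 54.0000])

|AB| ∈ {29}
|BC| ∈ {25}
|AC| ∈ [4, 54]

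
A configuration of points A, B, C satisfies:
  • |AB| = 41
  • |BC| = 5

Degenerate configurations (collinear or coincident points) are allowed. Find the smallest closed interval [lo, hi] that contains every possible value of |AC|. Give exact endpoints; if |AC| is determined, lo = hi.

|AB| ∈ {41}
|BC| ∈ {5}
|AC| ∈ [36, 46]

|AC| ∈ [36, 46]  (≈ [36.0000, 46.0000])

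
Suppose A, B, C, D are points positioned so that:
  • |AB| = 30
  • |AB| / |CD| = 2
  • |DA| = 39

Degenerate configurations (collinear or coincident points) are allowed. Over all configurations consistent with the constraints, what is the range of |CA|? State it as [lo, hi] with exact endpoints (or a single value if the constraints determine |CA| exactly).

|CA| ∈ [24, 54]  (≈ [24.0000, 54.0000])

|AB| ∈ {30}
|AD| ∈ {39}
|CD| ∈ {15}
|BD| ∈ [9, 69]
|AC| ∈ [24, 54]
|BC| ∈ [0, 84]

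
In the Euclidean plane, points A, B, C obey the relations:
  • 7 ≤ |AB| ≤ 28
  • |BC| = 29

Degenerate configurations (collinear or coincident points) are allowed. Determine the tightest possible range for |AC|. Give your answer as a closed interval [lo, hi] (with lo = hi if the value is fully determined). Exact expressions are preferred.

|AC| ∈ [1, 57]  (≈ [1.0000, 57.0000])

|AB| ∈ [7, 28]
|BC| ∈ {29}
|AC| ∈ [1, 57]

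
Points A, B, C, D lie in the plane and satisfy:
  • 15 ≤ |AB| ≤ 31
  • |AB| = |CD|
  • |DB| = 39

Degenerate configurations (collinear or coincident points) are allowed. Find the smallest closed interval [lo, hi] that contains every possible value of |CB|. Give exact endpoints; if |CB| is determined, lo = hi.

|AB| ∈ [15, 31]
|BD| ∈ {39}
|CD| ∈ [15, 31]
|AD| ∈ [8, 70]
|BC| ∈ [8, 70]
|AC| ∈ [0, 101]

|CB| ∈ [8, 70]  (≈ [8.0000, 70.0000])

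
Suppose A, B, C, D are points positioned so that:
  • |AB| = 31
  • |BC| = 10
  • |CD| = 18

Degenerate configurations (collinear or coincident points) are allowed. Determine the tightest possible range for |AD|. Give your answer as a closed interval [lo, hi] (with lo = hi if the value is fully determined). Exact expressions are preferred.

|AD| ∈ [3, 59]  (≈ [3.0000, 59.0000])

|AB| ∈ {31}
|BC| ∈ {10}
|CD| ∈ {18}
|AC| ∈ [21, 41]
|BD| ∈ [8, 28]
|AD| ∈ [3, 59]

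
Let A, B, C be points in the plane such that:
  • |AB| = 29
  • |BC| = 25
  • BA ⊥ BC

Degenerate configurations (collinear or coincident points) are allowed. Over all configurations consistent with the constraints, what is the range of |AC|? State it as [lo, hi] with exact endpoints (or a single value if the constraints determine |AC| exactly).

|AB| ∈ {29}
|BC| ∈ {25}
|AC| ∈ {√(1466)}

|AC| = √(1466)  (≈ 38.2884)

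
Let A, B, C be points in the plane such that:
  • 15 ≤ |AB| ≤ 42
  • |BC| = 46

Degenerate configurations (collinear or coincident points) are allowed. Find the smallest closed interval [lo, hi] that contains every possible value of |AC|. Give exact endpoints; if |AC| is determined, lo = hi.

|AC| ∈ [4, 88]  (≈ [4.0000, 88.0000])

|AB| ∈ [15, 42]
|BC| ∈ {46}
|AC| ∈ [4, 88]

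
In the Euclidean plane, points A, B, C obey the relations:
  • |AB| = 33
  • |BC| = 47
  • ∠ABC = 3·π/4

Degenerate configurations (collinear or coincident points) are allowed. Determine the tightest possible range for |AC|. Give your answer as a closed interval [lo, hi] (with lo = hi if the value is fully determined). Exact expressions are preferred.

|AB| ∈ {33}
|BC| ∈ {47}
|AC| ∈ {√(1551·√(2) + 3298)}

|AC| = √(1551·√(2) + 3298)  (≈ 74.1043)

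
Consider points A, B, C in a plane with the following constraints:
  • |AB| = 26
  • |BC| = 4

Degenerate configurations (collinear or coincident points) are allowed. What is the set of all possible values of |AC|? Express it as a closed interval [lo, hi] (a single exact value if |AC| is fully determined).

|AB| ∈ {26}
|BC| ∈ {4}
|AC| ∈ [22, 30]

|AC| ∈ [22, 30]  (≈ [22.0000, 30.0000])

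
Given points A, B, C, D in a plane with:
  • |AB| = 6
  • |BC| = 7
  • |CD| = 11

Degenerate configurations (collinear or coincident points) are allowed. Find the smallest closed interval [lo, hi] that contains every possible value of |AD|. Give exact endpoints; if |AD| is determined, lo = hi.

|AB| ∈ {6}
|BC| ∈ {7}
|CD| ∈ {11}
|AC| ∈ [1, 13]
|BD| ∈ [4, 18]
|AD| ∈ [0, 24]

|AD| ∈ [0, 24]  (≈ [0.0000, 24.0000])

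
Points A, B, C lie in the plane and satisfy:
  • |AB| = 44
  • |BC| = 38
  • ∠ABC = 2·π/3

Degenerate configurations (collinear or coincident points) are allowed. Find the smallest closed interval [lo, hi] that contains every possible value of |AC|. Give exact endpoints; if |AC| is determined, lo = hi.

|AC| = 2·√(1263)  (≈ 71.0774)

|AB| ∈ {44}
|BC| ∈ {38}
|AC| ∈ {2·√(1263)}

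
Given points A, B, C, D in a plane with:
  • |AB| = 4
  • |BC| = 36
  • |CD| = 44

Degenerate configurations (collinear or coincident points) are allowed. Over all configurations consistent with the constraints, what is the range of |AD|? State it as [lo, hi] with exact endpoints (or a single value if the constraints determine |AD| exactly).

|AB| ∈ {4}
|BC| ∈ {36}
|CD| ∈ {44}
|AC| ∈ [32, 40]
|BD| ∈ [8, 80]
|AD| ∈ [4, 84]

|AD| ∈ [4, 84]  (≈ [4.0000, 84.0000])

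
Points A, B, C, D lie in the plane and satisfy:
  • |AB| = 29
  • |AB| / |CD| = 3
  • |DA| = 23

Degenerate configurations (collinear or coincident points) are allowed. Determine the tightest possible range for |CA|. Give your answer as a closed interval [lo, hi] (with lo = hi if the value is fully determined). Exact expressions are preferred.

|CA| ∈ [40/3, 98/3]  (≈ [13.3333, 32.6667])

|AB| ∈ {29}
|AD| ∈ {23}
|CD| ∈ {29/3}
|BD| ∈ [6, 52]
|AC| ∈ [40/3, 98/3]
|BC| ∈ [0, 185/3]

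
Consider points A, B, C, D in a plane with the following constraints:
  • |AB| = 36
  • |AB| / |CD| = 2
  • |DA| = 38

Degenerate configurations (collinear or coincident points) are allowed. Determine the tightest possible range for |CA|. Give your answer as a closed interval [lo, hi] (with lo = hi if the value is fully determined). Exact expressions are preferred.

|AB| ∈ {36}
|AD| ∈ {38}
|CD| ∈ {18}
|BD| ∈ [2, 74]
|AC| ∈ [20, 56]
|BC| ∈ [0, 92]

|CA| ∈ [20, 56]  (≈ [20.0000, 56.0000])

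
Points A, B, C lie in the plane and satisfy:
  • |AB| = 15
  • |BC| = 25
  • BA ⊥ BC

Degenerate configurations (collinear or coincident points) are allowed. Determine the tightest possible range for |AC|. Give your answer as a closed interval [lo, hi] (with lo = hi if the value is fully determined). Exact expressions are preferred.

|AC| = 5·√(34)  (≈ 29.1548)

|AB| ∈ {15}
|BC| ∈ {25}
|AC| ∈ {5·√(34)}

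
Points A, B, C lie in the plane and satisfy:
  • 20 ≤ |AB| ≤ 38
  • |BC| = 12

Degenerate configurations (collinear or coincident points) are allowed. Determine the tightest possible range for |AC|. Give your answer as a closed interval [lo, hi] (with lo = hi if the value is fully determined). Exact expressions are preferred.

|AB| ∈ [20, 38]
|BC| ∈ {12}
|AC| ∈ [8, 50]

|AC| ∈ [8, 50]  (≈ [8.0000, 50.0000])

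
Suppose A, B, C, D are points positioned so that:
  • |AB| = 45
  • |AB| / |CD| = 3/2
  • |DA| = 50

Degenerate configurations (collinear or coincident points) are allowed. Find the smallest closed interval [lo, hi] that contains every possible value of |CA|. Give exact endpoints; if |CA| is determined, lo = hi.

|AB| ∈ {45}
|AD| ∈ {50}
|CD| ∈ {30}
|BD| ∈ [5, 95]
|AC| ∈ [20, 80]
|BC| ∈ [0, 125]

|CA| ∈ [20, 80]  (≈ [20.0000, 80.0000])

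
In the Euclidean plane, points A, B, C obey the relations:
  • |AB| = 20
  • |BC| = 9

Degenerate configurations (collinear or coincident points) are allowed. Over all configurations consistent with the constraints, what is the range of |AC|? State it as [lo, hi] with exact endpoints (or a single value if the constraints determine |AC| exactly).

|AB| ∈ {20}
|BC| ∈ {9}
|AC| ∈ [11, 29]

|AC| ∈ [11, 29]  (≈ [11.0000, 29.0000])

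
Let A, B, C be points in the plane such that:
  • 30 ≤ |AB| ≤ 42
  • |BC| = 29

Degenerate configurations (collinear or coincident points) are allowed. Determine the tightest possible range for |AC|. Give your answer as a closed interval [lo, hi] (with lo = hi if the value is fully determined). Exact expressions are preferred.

|AC| ∈ [1, 71]  (≈ [1.0000, 71.0000])

|AB| ∈ [30, 42]
|BC| ∈ {29}
|AC| ∈ [1, 71]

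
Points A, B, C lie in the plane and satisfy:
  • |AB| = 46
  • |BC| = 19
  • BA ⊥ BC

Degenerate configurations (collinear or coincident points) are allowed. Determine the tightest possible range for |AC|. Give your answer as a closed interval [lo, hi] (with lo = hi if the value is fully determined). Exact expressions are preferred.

|AC| = √(2477)  (≈ 49.7695)

|AB| ∈ {46}
|BC| ∈ {19}
|AC| ∈ {√(2477)}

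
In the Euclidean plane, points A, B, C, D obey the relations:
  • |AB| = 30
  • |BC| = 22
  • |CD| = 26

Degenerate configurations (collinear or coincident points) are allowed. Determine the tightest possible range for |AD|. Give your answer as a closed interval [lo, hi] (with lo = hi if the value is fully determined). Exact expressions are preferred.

|AB| ∈ {30}
|BC| ∈ {22}
|CD| ∈ {26}
|AC| ∈ [8, 52]
|BD| ∈ [4, 48]
|AD| ∈ [0, 78]

|AD| ∈ [0, 78]  (≈ [0.0000, 78.0000])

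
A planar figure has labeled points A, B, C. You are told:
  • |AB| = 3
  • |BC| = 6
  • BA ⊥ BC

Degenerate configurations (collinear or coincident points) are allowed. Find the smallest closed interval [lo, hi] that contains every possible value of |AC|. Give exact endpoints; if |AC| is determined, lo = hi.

|AC| = 3·√(5)  (≈ 6.7082)

|AB| ∈ {3}
|BC| ∈ {6}
|AC| ∈ {3·√(5)}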